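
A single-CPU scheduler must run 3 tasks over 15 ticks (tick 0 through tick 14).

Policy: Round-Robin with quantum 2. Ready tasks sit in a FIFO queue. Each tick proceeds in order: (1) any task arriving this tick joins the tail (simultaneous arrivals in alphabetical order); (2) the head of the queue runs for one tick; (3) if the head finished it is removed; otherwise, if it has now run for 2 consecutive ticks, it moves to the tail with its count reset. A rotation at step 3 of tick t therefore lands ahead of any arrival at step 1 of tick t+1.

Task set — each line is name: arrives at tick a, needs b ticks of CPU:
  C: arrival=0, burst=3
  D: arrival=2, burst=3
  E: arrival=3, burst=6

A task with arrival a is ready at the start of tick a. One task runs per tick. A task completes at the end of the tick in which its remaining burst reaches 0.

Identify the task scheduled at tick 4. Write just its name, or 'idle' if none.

t=0: queue=[C] q_used=0 → run C
t=1: queue=[C] q_used=1 → run C
t=2: queue=[C,D] q_used=0 → run C
t=3: queue=[D,E] q_used=0 → run D
t=4: queue=[D,E] q_used=1 → run D
t=5: queue=[E,D] q_used=0 → run E
t=6: queue=[E,D] q_used=1 → run E
t=7: queue=[D,E] q_used=0 → run D
t=8: queue=[E] q_used=0 → run E
t=9: queue=[E] q_used=1 → run E
t=10: queue=[E] q_used=0 → run E
t=11: queue=[E] q_used=1 → run E
t=12: (idle)
t=13: (idle)
t=14: (idle)

running at tick 4 = D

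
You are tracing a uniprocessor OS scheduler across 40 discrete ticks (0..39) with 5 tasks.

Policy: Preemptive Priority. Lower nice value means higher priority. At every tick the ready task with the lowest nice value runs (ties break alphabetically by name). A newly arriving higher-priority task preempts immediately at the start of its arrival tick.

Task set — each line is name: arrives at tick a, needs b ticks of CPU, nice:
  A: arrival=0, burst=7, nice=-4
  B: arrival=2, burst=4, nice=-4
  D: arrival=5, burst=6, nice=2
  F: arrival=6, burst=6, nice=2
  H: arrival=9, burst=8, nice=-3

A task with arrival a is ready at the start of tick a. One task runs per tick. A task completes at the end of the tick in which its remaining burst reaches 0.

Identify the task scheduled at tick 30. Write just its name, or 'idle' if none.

t=0: ready={A} → run A
t=1: ready={A} → run A
t=2: ready={A,B} → run A
t=3: ready={A,B} → run A
t=4: ready={A,B} → run A
t=5: ready={A,B,D} → run A
t=6: ready={A,B,D,F} → run A
t=7: ready={B,D,F} → run B
t=8: ready={B,D,F} → run B
t=9: ready={B,D,F,H} → run B
t=10: ready={B,D,F,H} → run B
t=11: ready={D,F,H} → run H
t=12: ready={D,F,H} → run H
t=13: ready={D,F,H} → run H
t=14: ready={D,F,H} → run H
t=15: ready={D,F,H} → run H
t=16: ready={D,F,H} → run H
t=17: ready={D,F,H} → run H
t=18: ready={D,F,H} → run H
t=19: ready={D,F} → run D
t=20: ready={D,F} → run D
t=21: ready={D,F} → run D
t=22: ready={D,F} → run D
t=23: ready={D,F} → run D
t=24: ready={D,F} → run D
t=25: ready={F} → run F
t=26: ready={F} → run F
t=27: ready={F} → run F
t=28: ready={F} → run F
t=29: ready={F} → run F
t=30: ready={F} → run F
t=31: (idle)
t=32: (idle)
t=33: (idle)
t=34: (idle)
t=35: (idle)
t=36: (idle)
t=37: (idle)
t=38: (idle)
t=39: (idle)

running at tick 30 = F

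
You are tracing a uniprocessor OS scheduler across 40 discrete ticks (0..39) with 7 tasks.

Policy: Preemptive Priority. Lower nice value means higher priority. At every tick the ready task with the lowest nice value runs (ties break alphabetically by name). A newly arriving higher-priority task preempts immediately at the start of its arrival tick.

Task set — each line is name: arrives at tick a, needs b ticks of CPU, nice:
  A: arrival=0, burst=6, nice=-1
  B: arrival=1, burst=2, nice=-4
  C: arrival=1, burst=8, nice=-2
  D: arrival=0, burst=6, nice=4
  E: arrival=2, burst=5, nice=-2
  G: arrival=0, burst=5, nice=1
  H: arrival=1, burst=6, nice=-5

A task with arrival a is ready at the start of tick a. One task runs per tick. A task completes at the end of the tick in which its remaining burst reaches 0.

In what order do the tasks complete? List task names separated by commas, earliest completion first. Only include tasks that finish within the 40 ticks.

t=0: ready={A,D,G} → run A
t=1: ready={A,B,C,D,G,H} → run H
t=2: ready={A,B,C,D,E,G,H} → run H
t=3: ready={A,B,C,D,E,G,H} → run H
t=4: ready={A,B,C,D,E,G,H} → run H
t=5: ready={A,B,C,D,E,G,H} → run H
t=6: ready={A,B,C,D,E,G,H} → run H
t=7: ready={A,B,C,D,E,G} → run B
t=8: ready={A,B,C,D,E,G} → run B
t=9: ready={A,C,D,E,G} → run C
t=10: ready={A,C,D,E,G} → run C
t=11: ready={A,C,D,E,G} → run C
t=12: ready={A,C,D,E,G} → run C
t=13: ready={A,C,D,E,G} → run C
t=14: ready={A,C,D,E,G} → run C
t=15: ready={A,C,D,E,G} → run C
t=16: ready={A,C,D,E,G} → run C
t=17: ready={A,D,E,G} → run E
t=18: ready={A,D,E,G} → run E
t=19: ready={A,D,E,G} → run E
t=20: ready={A,D,E,G} → run E
t=21: ready={A,D,E,G} → run E
t=22: ready={A,D,G} → run A
t=23: ready={A,D,G} → run A
t=24: ready={A,D,G} → run A
t=25: ready={A,D,G} → run A
t=26: ready={A,D,G} → run A
t=27: ready={D,G} → run G
t=28: ready={D,G} → run G
t=29: ready={D,G} → run G
t=30: ready={D,G} → run G
t=31: ready={D,G} → run G
t=32: ready={D} → run D
t=33: ready={D} → run D
t=34: ready={D} → run D
t=35: ready={D} → run D
t=36: ready={D} → run D
t=37: ready={D} → run D
t=38: (idle)
t=39: (idle)

completion order = H, B, C, E, A, G, D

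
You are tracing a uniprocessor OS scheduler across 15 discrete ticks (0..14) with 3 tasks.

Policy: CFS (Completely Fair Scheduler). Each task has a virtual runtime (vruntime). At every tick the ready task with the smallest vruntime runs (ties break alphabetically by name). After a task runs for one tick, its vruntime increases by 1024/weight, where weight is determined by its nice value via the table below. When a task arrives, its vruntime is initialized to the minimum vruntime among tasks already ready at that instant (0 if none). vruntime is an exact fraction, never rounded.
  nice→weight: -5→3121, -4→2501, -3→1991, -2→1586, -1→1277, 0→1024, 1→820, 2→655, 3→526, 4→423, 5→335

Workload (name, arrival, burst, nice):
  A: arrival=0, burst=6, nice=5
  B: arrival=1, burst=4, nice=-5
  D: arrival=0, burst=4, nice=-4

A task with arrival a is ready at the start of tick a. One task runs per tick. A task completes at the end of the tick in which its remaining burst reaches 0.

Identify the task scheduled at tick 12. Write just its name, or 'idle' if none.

running at tick 12 = A

t=0: vr[A=0 D=0] → run A
t=1: vr[A=1024/335 B=0 D=0] → run B
t=2: vr[A=1024/335 B=1024/3121 D=0] → run D
t=3: vr[A=1024/335 B=1024/3121 D=1024/2501] → run B
t=4: vr[A=1024/335 B=2048/3121 D=1024/2501] → run D
t=5: vr[A=1024/335 B=2048/3121 D=2048/2501] → run B
t=6: vr[A=1024/335 B=3072/3121 D=2048/2501] → run D
t=7: vr[A=1024/335 B=3072/3121 D=3072/2501] → run B
t=8: vr[A=1024/335 D=3072/2501] → run D
t=9: vr[A=1024/335] → run A
t=10: vr[A=2048/335] → run A
t=11: vr[A=3072/335] → run A
t=12: vr[A=4096/335] → run A
t=13: vr[A=1024/67] → run A
t=14: (idle)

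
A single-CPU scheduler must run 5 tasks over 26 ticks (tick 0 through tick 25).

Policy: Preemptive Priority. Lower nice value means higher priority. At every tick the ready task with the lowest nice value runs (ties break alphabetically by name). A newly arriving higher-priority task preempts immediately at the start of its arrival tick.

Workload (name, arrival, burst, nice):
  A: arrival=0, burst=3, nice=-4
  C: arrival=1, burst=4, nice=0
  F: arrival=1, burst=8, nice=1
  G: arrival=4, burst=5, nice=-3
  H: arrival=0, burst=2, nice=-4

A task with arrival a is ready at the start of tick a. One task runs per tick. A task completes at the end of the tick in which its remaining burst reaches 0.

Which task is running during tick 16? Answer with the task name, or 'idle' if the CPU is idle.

t=0: ready={A,H} → run A
t=1: ready={A,C,F,H} → run A
t=2: ready={A,C,F,H} → run A
t=3: ready={C,F,H} → run H
t=4: ready={C,F,G,H} → run H
t=5: ready={C,F,G} → run G
t=6: ready={C,F,G} → run G
t=7: ready={C,F,G} → run G
t=8: ready={C,F,G} → run G
t=9: ready={C,F,G} → run G
t=10: ready={C,F} → run C
t=11: ready={C,F} → run C
t=12: ready={C,F} → run C
t=13: ready={C,F} → run C
t=14: ready={F} → run F
t=15: ready={F} → run F
t=16: ready={F} → run F
t=17: ready={F} → run F
t=18: ready={F} → run F
t=19: ready={F} → run F
t=20: ready={F} → run F
t=21: ready={F} → run F
t=22: (idle)
t=23: (idle)
t=24: (idle)
t=25: (idle)

running at tick 16 = F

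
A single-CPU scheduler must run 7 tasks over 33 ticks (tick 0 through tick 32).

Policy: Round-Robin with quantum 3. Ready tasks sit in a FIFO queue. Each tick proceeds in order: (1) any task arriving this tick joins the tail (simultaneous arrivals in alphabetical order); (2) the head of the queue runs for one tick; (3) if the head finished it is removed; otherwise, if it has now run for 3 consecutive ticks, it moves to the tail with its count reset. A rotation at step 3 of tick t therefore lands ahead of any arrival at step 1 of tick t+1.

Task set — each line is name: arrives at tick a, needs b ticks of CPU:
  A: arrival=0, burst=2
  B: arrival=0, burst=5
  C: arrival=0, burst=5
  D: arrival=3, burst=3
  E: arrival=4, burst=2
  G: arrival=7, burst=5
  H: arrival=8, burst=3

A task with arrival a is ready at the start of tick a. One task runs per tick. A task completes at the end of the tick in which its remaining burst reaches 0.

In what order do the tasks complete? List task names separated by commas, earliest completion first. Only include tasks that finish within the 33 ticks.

t=0: queue=[A,B,C] q_used=0 → run A
t=1: queue=[A,B,C] q_used=1 → run A
t=2: queue=[B,C] q_used=0 → run B
t=3: queue=[B,C,D] q_used=1 → run B
t=4: queue=[B,C,D,E] q_used=2 → run B
t=5: queue=[C,D,E,B] q_used=0 → run C
t=6: queue=[C,D,E,B] q_used=1 → run C
t=7: queue=[C,D,E,B,G] q_used=2 → run C
t=8: queue=[D,E,B,G,C,H] q_used=0 → run D
t=9: queue=[D,E,B,G,C,H] q_used=1 → run D
t=10: queue=[D,E,B,G,C,H] q_used=2 → run D
t=11: queue=[E,B,G,C,H] q_used=0 → run E
t=12: queue=[E,B,G,C,H] q_used=1 → run E
t=13: queue=[B,G,C,H] q_used=0 → run B
t=14: queue=[B,G,C,H] q_used=1 → run B
t=15: queue=[G,C,H] q_used=0 → run G
t=16: queue=[G,C,H] q_used=1 → run G
t=17: queue=[G,C,H] q_used=2 → run G
t=18: queue=[C,H,G] q_used=0 → run C
t=19: queue=[C,H,G] q_used=1 → run C
t=20: queue=[H,G] q_used=0 → run H
t=21: queue=[H,G] q_used=1 → run H
t=22: queue=[H,G] q_used=2 → run H
t=23: queue=[G] q_used=0 → run G
t=24: queue=[G] q_used=1 → run G
t=25: (idle)
t=26: (idle)
t=27: (idle)
t=28: (idle)
t=29: (idle)
t=30: (idle)
t=31: (idle)
t=32: (idle)

completion order = A, D, E, B, C, H, G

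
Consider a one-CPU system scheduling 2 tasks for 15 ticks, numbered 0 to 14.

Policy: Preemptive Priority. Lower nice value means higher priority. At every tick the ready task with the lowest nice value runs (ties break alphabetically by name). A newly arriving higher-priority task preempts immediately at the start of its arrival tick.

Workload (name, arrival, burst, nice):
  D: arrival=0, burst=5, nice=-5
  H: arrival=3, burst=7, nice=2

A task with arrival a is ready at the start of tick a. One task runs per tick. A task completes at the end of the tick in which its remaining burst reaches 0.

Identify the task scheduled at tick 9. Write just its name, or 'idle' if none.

t=0: ready={D} → run D
t=1: ready={D} → run D
t=2: ready={D} → run D
t=3: ready={D,H} → run D
t=4: ready={D,H} → run D
t=5: ready={H} → run H
t=6: ready={H} → run H
t=7: ready={H} → run H
t=8: ready={H} → run H
t=9: ready={H} → run H
t=10: ready={H} → run H
t=11: ready={H} → run H
t=12: (idle)
t=13: (idle)
t=14: (idle)

running at tick 9 = H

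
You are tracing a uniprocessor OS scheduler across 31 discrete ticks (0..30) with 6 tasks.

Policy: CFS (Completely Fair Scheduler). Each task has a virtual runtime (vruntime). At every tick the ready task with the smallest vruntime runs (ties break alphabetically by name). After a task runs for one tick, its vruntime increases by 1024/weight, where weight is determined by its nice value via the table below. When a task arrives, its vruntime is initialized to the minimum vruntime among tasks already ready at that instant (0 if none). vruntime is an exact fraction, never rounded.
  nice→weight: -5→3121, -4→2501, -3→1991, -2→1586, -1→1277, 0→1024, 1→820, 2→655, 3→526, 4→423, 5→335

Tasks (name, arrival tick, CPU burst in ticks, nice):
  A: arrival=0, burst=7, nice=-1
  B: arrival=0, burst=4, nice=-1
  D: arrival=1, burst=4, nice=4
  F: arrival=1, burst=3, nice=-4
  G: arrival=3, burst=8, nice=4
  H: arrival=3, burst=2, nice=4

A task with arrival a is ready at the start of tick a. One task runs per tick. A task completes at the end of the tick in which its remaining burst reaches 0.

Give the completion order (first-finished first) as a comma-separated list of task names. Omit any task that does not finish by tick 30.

completion order = F, B, H, A, D, G

t=0: vr[A=0 B=0] → run A
t=1: vr[A=1024/1277 B=0 D=0 F=0] → run B
t=2: vr[A=1024/1277 B=1024/1277 D=0 F=0] → run D
t=3: vr[A=1024/1277 B=1024/1277 D=1024/423 F=0 G=0 H=0] → run F
t=4: vr[A=1024/1277 B=1024/1277 D=1024/423 F=1024/2501 G=0 H=0] → run G
t=5: vr[A=1024/1277 B=1024/1277 D=1024/423 F=1024/2501 G=1024/423 H=0] → run H
t=6: vr[A=1024/1277 B=1024/1277 D=1024/423 F=1024/2501 G=1024/423 H=1024/423] → run F
t=7: vr[A=1024/1277 B=1024/1277 D=1024/423 F=2048/2501 G=1024/423 H=1024/423] → run A
t=8: vr[A=2048/1277 B=1024/1277 D=1024/423 F=2048/2501 G=1024/423 H=1024/423] → run B
t=9: vr[A=2048/1277 B=2048/1277 D=1024/423 F=2048/2501 G=1024/423 H=1024/423] → run F
t=10: vr[A=2048/1277 B=2048/1277 D=1024/423 G=1024/423 H=1024/423] → run A
t=11: vr[A=3072/1277 B=2048/1277 D=1024/423 G=1024/423 H=1024/423] → run B
t=12: vr[A=3072/1277 B=3072/1277 D=1024/423 G=1024/423 H=1024/423] → run A
t=13: vr[A=4096/1277 B=3072/1277 D=1024/423 G=1024/423 H=1024/423] → run B
t=14: vr[A=4096/1277 D=1024/423 G=1024/423 H=1024/423] → run D
t=15: vr[A=4096/1277 D=2048/423 G=1024/423 H=1024/423] → run G
t=16: vr[A=4096/1277 D=2048/423 G=2048/423 H=1024/423] → run H
t=17: vr[A=4096/1277 D=2048/423 G=2048/423] → run A
t=18: vr[A=5120/1277 D=2048/423 G=2048/423] → run A
t=19: vr[A=6144/1277 D=2048/423 G=2048/423] → run A
t=20: vr[D=2048/423 G=2048/423] → run D
t=21: vr[D=1024/141 G=2048/423] → run G
t=22: vr[D=1024/141 G=1024/141] → run D
t=23: vr[G=1024/141] → run G
t=24: vr[G=4096/423] → run G
t=25: vr[G=5120/423] → run G
t=26: vr[G=2048/141] → run G
t=27: vr[G=7168/423] → run G
t=28: (idle)
t=29: (idle)
t=30: (idle)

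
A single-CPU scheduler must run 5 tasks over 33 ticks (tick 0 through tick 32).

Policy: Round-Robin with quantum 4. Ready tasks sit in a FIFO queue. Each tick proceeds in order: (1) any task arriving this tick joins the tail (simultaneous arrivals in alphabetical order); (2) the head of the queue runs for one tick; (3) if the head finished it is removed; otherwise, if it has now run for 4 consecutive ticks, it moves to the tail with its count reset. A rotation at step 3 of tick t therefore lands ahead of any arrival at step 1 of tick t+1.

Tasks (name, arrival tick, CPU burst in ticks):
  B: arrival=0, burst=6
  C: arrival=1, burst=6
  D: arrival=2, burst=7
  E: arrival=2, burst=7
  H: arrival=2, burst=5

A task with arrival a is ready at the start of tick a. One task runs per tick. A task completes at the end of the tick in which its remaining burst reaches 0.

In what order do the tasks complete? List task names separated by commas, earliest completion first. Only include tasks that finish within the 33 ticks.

t=0: queue=[B] q_used=0 → run B
t=1: queue=[B,C] q_used=1 → run B
t=2: queue=[B,C,D,E,H] q_used=2 → run B
t=3: queue=[B,C,D,E,H] q_used=3 → run B
t=4: queue=[C,D,E,H,B] q_used=0 → run C
t=5: queue=[C,D,E,H,B] q_used=1 → run C
t=6: queue=[C,D,E,H,B] q_used=2 → run C
t=7: queue=[C,D,E,H,B] q_used=3 → run C
t=8: queue=[D,E,H,B,C] q_used=0 → run D
t=9: queue=[D,E,H,B,C] q_used=1 → run D
t=10: queue=[D,E,H,B,C] q_used=2 → run D
t=11: queue=[D,E,H,B,C] q_used=3 → run D
t=12: queue=[E,H,B,C,D] q_used=0 → run E
t=13: queue=[E,H,B,C,D] q_used=1 → run E
t=14: queue=[E,H,B,C,D] q_used=2 → run E
t=15: queue=[E,H,B,C,D] q_used=3 → run E
t=16: queue=[H,B,C,D,E] q_used=0 → run H
t=17: queue=[H,B,C,D,E] q_used=1 → run H
t=18: queue=[H,B,C,D,E] q_used=2 → run H
t=19: queue=[H,B,C,D,E] q_used=3 → run H
t=20: queue=[B,C,D,E,H] q_used=0 → run B
t=21: queue=[B,C,D,E,H] q_used=1 → run B
t=22: queue=[C,D,E,H] q_used=0 → run C
t=23: queue=[C,D,E,H] q_used=1 → run C
t=24: queue=[D,E,H] q_used=0 → run D
t=25: queue=[D,E,H] q_used=1 → run D
t=26: queue=[D,E,H] q_used=2 → run D
t=27: queue=[E,H] q_used=0 → run E
t=28: queue=[E,H] q_used=1 → run E
t=29: queue=[E,H] q_used=2 → run E
t=30: queue=[H] q_used=0 → run H
t=31: (idle)
t=32: (idle)

completion order = B, C, D, E, H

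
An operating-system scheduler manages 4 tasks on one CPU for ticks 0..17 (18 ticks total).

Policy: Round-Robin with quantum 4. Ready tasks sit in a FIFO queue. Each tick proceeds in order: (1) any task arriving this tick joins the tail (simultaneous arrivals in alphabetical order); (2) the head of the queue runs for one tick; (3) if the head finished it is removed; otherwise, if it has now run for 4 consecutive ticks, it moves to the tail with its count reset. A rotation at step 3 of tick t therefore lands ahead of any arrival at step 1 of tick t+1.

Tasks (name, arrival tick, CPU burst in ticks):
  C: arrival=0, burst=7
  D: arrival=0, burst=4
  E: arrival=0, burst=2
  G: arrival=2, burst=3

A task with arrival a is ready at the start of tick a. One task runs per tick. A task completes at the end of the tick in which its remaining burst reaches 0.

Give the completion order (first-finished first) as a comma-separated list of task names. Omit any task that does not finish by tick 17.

completion order = D, E, G, C

t=0: queue=[C,D,E] q_used=0 → run C
t=1: queue=[C,D,E] q_used=1 → run C
t=2: queue=[C,D,E,G] q_used=2 → run C
t=3: queue=[C,D,E,G] q_used=3 → run C
t=4: queue=[D,E,G,C] q_used=0 → run D
t=5: queue=[D,E,G,C] q_used=1 → run D
t=6: queue=[D,E,G,C] q_used=2 → run D
t=7: queue=[D,E,G,C] q_used=3 → run D
t=8: queue=[E,G,C] q_used=0 → run E
t=9: queue=[E,G,C] q_used=1 → run E
t=10: queue=[G,C] q_used=0 → run G
t=11: queue=[G,C] q_used=1 → run G
t=12: queue=[G,C] q_used=2 → run G
t=13: queue=[C] q_used=0 → run C
t=14: queue=[C] q_used=1 → run C
t=15: queue=[C] q_used=2 → run C
t=16: (idle)
t=17: (idle)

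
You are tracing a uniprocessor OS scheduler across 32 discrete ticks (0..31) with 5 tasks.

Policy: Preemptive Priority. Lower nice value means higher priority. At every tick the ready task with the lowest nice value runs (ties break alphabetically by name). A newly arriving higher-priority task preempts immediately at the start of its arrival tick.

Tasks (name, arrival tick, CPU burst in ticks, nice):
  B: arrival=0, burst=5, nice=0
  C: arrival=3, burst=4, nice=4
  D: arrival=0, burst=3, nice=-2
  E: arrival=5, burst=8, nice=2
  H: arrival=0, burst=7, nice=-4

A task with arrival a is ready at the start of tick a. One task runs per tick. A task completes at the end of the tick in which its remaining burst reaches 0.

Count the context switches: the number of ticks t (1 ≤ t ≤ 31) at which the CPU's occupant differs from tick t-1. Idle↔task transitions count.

context switches = 5

t=0: ready={B,D,H} → run H
t=1: ready={B,D,H} → run H
t=2: ready={B,D,H} → run H
t=3: ready={B,C,D,H} → run H
t=4: ready={B,C,D,H} → run H
t=5: ready={B,C,D,E,H} → run H
t=6: ready={B,C,D,E,H} → run H
t=7: ready={B,C,D,E} → run D
t=8: ready={B,C,D,E} → run D
t=9: ready={B,C,D,E} → run D
t=10: ready={B,C,E} → run B
t=11: ready={B,C,E} → run B
t=12: ready={B,C,E} → run B
t=13: ready={B,C,E} → run B
t=14: ready={B,C,E} → run B
t=15: ready={C,E} → run E
t=16: ready={C,E} → run E
t=17: ready={C,E} → run E
t=18: ready={C,E} → run E
t=19: ready={C,E} → run E
t=20: ready={C,E} → run E
t=21: ready={C,E} → run E
t=22: ready={C,E} → run E
t=23: ready={C} → run C
t=24: ready={C} → run C
t=25: ready={C} → run C
t=26: ready={C} → run C
t=27: (idle)
t=28: (idle)
t=29: (idle)
t=30: (idle)
t=31: (idle)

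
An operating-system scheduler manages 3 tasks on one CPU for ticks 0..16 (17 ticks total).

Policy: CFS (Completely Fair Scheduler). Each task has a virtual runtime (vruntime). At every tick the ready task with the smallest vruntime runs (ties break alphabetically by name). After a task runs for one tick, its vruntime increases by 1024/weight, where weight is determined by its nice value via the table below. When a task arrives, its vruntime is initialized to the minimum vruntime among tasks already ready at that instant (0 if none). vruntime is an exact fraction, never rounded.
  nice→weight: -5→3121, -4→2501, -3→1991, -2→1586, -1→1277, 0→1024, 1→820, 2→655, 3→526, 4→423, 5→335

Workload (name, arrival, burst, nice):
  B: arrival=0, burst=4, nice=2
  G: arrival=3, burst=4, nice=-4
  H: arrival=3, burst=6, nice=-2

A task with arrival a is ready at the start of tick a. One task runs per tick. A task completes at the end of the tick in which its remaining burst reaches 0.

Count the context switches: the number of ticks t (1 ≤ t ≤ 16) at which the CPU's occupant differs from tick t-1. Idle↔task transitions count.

t=0: vr[B=0] → run B
t=1: vr[B=1024/655] → run B
t=2: vr[B=2048/655] → run B
t=3: vr[B=3072/655 G=3072/655 H=3072/655] → run B
t=4: vr[G=3072/655 H=3072/655] → run G
t=5: vr[G=8353792/1638155 H=3072/655] → run H
t=6: vr[G=8353792/1638155 H=2771456/519415] → run G
t=7: vr[G=9024512/1638155 H=2771456/519415] → run H
t=8: vr[G=9024512/1638155 H=3106816/519415] → run G
t=9: vr[G=9695232/1638155 H=3106816/519415] → run G
t=10: vr[H=3106816/519415] → run H
t=11: vr[H=3442176/519415] → run H
t=12: vr[H=3777536/519415] → run H
t=13: vr[H=4112896/519415] → run H
t=14: (idle)
t=15: (idle)
t=16: (idle)

context switches = 7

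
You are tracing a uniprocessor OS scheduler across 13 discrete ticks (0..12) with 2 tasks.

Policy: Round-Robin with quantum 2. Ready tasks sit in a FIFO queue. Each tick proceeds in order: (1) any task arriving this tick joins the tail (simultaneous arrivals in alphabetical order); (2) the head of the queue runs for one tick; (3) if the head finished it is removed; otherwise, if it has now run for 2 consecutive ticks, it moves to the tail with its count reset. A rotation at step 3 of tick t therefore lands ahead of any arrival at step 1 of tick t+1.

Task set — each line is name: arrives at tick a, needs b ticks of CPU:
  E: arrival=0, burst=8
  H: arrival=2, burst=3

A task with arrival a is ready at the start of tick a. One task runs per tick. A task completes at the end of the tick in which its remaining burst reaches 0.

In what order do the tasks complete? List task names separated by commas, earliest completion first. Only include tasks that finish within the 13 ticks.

t=0: queue=[E] q_used=0 → run E
t=1: queue=[E] q_used=1 → run E
t=2: queue=[E,H] q_used=0 → run E
t=3: queue=[E,H] q_used=1 → run E
t=4: queue=[H,E] q_used=0 → run H
t=5: queue=[H,E] q_used=1 → run H
t=6: queue=[E,H] q_used=0 → run E
t=7: queue=[E,H] q_used=1 → run E
t=8: queue=[H,E] q_used=0 → run H
t=9: queue=[E] q_used=0 → run E
t=10: queue=[E] q_used=1 → run E
t=11: (idle)
t=12: (idle)

completion order = H, E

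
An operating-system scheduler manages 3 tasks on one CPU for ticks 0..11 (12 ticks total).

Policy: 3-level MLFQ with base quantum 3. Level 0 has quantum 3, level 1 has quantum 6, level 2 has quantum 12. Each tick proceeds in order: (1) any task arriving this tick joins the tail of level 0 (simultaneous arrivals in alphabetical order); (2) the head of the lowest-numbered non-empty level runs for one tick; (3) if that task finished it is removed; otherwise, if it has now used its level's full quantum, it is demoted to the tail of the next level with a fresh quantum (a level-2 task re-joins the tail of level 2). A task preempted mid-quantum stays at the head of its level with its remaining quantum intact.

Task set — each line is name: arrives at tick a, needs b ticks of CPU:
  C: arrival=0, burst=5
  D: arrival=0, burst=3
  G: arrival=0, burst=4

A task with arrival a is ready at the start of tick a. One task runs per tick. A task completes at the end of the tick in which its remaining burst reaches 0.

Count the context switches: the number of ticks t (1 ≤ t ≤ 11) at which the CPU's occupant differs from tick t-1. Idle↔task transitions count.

context switches = 4

t=0: L0/L1/L2 = CDG/-/- → run C
t=1: L0/L1/L2 = CDG/-/- → run C
t=2: L0/L1/L2 = CDG/-/- → run C
t=3: L0/L1/L2 = DG/C/- → run D
t=4: L0/L1/L2 = DG/C/- → run D
t=5: L0/L1/L2 = DG/C/- → run D
t=6: L0/L1/L2 = G/C/- → run G
t=7: L0/L1/L2 = G/C/- → run G
t=8: L0/L1/L2 = G/C/- → run G
t=9: L0/L1/L2 = -/CG/- → run C
t=10: L0/L1/L2 = -/CG/- → run C
t=11: L0/L1/L2 = -/G/- → run G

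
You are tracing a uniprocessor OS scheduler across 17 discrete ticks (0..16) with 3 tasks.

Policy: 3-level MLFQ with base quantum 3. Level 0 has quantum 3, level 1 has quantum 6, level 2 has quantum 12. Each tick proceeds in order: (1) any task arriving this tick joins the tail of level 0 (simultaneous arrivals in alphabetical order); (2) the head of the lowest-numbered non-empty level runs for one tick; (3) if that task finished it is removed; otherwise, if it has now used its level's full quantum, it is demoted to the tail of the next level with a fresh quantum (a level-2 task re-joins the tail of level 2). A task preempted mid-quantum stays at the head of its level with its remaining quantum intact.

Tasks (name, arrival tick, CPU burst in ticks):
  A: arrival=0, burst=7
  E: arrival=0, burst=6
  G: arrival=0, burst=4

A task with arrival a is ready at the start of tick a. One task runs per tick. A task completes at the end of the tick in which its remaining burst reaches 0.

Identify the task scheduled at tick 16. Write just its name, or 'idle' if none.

running at tick 16 = G

t=0: L0/L1/L2 = AEG/-/- → run A
t=1: L0/L1/L2 = AEG/-/- → run A
t=2: L0/L1/L2 = AEG/-/- → run A
t=3: L0/L1/L2 = EG/A/- → run E
t=4: L0/L1/L2 = EG/A/- → run E
t=5: L0/L1/L2 = EG/A/- → run E
t=6: L0/L1/L2 = G/AE/- → run G
t=7: L0/L1/L2 = G/AE/- → run G
t=8: L0/L1/L2 = G/AE/- → run G
t=9: L0/L1/L2 = -/AEG/- → run A
t=10: L0/L1/L2 = -/AEG/- → run A
t=11: L0/L1/L2 = -/AEG/- → run A
t=12: L0/L1/L2 = -/AEG/- → run A
t=13: L0/L1/L2 = -/EG/- → run E
t=14: L0/L1/L2 = -/EG/- → run E
t=15: L0/L1/L2 = -/EG/- → run E
t=16: L0/L1/L2 = -/G/- → run G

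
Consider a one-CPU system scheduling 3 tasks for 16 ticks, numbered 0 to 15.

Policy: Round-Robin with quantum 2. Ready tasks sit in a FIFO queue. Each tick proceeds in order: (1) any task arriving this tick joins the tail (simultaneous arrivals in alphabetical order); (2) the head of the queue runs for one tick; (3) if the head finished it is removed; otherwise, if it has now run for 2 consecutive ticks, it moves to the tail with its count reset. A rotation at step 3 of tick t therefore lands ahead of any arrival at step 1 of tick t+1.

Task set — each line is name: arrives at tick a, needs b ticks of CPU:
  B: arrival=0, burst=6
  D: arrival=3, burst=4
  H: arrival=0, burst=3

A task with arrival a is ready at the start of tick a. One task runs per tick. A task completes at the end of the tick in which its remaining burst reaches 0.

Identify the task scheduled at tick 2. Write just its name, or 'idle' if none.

t=0: queue=[B,H] q_used=0 → run B
t=1: queue=[B,H] q_used=1 → run B
t=2: queue=[H,B] q_used=0 → run H
t=3: queue=[H,B,D] q_used=1 → run H
t=4: queue=[B,D,H] q_used=0 → run B
t=5: queue=[B,D,H] q_used=1 → run B
t=6: queue=[D,H,B] q_used=0 → run D
t=7: queue=[D,H,B] q_used=1 → run D
t=8: queue=[H,B,D] q_used=0 → run H
t=9: queue=[B,D] q_used=0 → run B
t=10: queue=[B,D] q_used=1 → run B
t=11: queue=[D] q_used=0 → run D
t=12: queue=[D] q_used=1 → run D
t=13: (idle)
t=14: (idle)
t=15: (idle)

running at tick 2 = H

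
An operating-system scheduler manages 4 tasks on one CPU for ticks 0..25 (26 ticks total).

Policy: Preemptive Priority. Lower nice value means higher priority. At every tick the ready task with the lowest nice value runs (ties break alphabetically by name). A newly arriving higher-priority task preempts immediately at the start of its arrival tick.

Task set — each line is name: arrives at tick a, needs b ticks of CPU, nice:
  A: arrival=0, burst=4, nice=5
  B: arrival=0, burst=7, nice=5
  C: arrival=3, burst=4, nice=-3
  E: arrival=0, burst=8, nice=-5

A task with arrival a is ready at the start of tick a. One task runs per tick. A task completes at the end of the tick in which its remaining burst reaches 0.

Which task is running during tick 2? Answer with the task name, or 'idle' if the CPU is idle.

t=0: ready={A,B,E} → run E
t=1: ready={A,B,E} → run E
t=2: ready={A,B,E} → run E
t=3: ready={A,B,C,E} → run E
t=4: ready={A,B,C,E} → run E
t=5: ready={A,B,C,E} → run E
t=6: ready={A,B,C,E} → run E
t=7: ready={A,B,C,E} → run E
t=8: ready={A,B,C} → run C
t=9: ready={A,B,C} → run C
t=10: ready={A,B,C} → run C
t=11: ready={A,B,C} → run C
t=12: ready={A,B} → run A
t=13: ready={A,B} → run A
t=14: ready={A,B} → run A
t=15: ready={A,B} → run A
t=16: ready={B} → run B
t=17: ready={B} → run B
t=18: ready={B} → run B
t=19: ready={B} → run B
t=20: ready={B} → run B
t=21: ready={B} → run B
t=22: ready={B} → run B
t=23: (idle)
t=24: (idle)
t=25: (idle)

running at tick 2 = E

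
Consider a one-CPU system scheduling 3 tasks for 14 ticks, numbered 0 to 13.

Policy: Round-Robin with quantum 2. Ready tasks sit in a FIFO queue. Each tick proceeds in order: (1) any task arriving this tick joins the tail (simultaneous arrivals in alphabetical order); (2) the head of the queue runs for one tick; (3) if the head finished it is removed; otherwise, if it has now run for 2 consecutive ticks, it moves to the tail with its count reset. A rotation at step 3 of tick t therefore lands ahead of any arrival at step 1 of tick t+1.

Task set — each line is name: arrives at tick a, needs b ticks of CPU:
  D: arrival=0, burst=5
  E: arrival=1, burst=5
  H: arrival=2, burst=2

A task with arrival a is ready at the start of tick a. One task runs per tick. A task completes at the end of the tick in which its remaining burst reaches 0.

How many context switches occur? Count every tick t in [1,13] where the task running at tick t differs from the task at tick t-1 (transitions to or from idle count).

t=0: queue=[D] q_used=0 → run D
t=1: queue=[D,E] q_used=1 → run D
t=2: queue=[E,D,H] q_used=0 → run E
t=3: queue=[E,D,H] q_used=1 → run E
t=4: queue=[D,H,E] q_used=0 → run D
t=5: queue=[D,H,E] q_used=1 → run D
t=6: queue=[H,E,D] q_used=0 → run H
t=7: queue=[H,E,D] q_used=1 → run H
t=8: queue=[E,D] q_used=0 → run E
t=9: queue=[E,D] q_used=1 → run E
t=10: queue=[D,E] q_used=0 → run D
t=11: queue=[E] q_used=0 → run E
t=12: (idle)
t=13: (idle)

context switches = 7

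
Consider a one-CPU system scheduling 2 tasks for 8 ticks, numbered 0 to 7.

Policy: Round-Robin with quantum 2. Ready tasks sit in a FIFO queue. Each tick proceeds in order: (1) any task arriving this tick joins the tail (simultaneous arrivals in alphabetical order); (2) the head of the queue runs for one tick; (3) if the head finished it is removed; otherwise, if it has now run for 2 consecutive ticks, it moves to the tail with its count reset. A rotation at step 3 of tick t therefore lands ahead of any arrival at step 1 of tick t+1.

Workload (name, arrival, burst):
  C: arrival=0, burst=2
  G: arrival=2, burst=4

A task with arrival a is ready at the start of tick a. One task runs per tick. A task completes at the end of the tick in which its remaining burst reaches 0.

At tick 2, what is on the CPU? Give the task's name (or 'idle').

t=0: queue=[C] q_used=0 → run C
t=1: queue=[C] q_used=1 → run C
t=2: queue=[G] q_used=0 → run G
t=3: queue=[G] q_used=1 → run G
t=4: queue=[G] q_used=0 → run G
t=5: queue=[G] q_used=1 → run G
t=6: (idle)
t=7: (idle)

running at tick 2 = G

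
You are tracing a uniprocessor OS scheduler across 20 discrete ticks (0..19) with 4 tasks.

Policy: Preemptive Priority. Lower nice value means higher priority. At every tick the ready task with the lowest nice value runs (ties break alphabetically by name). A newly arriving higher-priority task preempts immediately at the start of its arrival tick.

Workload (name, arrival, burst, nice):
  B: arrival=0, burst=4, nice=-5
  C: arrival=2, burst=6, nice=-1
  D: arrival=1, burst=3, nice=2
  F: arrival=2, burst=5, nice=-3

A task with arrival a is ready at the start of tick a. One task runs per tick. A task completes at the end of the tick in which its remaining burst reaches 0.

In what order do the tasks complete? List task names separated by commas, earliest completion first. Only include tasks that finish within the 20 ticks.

t=0: ready={B} → run B
t=1: ready={B,D} → run B
t=2: ready={B,C,D,F} → run B
t=3: ready={B,C,D,F} → run B
t=4: ready={C,D,F} → run F
t=5: ready={C,D,F} → run F
t=6: ready={C,D,F} → run F
t=7: ready={C,D,F} → run F
t=8: ready={C,D,F} → run F
t=9: ready={C,D} → run C
t=10: ready={C,D} → run C
t=11: ready={C,D} → run C
t=12: ready={C,D} → run C
t=13: ready={C,D} → run C
t=14: ready={C,D} → run C
t=15: ready={D} → run D
t=16: ready={D} → run D
t=17: ready={D} → run D
t=18: (idle)
t=19: (idle)

completion order = B, F, C, D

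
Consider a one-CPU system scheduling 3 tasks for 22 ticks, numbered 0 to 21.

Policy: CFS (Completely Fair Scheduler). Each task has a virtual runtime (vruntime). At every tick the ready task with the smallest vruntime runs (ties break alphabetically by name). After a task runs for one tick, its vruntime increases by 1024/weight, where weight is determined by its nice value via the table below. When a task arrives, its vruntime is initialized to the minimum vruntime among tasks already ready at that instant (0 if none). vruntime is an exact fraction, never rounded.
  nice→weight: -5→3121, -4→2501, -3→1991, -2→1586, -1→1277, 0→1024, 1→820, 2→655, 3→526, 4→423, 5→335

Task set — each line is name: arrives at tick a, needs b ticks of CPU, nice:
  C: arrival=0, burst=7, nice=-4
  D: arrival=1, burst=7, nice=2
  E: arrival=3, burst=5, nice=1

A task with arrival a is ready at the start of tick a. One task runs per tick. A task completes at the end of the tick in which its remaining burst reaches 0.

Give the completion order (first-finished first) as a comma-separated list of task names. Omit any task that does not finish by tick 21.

t=0: vr[C=0] → run C
t=1: vr[C=1024/2501 D=1024/2501] → run C
t=2: vr[C=2048/2501 D=1024/2501] → run D
t=3: vr[C=2048/2501 D=3231744/1638155 E=2048/2501] → run C
t=4: vr[C=3072/2501 D=3231744/1638155 E=2048/2501] → run E
t=5: vr[C=3072/2501 D=3231744/1638155 E=25856/12505] → run C
t=6: vr[C=4096/2501 D=3231744/1638155 E=25856/12505] → run C
t=7: vr[C=5120/2501 D=3231744/1638155 E=25856/12505] → run D
t=8: vr[C=5120/2501 D=5792768/1638155 E=25856/12505] → run C
t=9: vr[C=6144/2501 D=5792768/1638155 E=25856/12505] → run E
t=10: vr[C=6144/2501 D=5792768/1638155 E=41472/12505] → run C
t=11: vr[D=5792768/1638155 E=41472/12505] → run E
t=12: vr[D=5792768/1638155 E=57088/12505] → run D
t=13: vr[D=8353792/1638155 E=57088/12505] → run E
t=14: vr[D=8353792/1638155 E=72704/12505] → run D
t=15: vr[D=10914816/1638155 E=72704/12505] → run E
t=16: vr[D=10914816/1638155] → run D
t=17: vr[D=2695168/327631] → run D
t=18: vr[D=16036864/1638155] → run D
t=19: (idle)
t=20: (idle)
t=21: (idle)

completion order = C, E, D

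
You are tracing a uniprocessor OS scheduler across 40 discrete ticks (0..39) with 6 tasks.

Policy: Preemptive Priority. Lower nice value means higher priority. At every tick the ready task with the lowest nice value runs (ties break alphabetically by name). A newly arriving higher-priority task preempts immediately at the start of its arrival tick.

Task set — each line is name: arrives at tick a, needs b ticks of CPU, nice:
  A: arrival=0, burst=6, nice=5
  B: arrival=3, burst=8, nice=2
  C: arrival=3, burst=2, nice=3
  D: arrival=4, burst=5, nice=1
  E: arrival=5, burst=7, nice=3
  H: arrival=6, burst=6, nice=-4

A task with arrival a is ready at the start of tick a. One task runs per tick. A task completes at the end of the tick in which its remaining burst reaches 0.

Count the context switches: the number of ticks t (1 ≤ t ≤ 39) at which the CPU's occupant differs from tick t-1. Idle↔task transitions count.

t=0: ready={A} → run A
t=1: ready={A} → run A
t=2: ready={A} → run A
t=3: ready={A,B,C} → run B
t=4: ready={A,B,C,D} → run D
t=5: ready={A,B,C,D,E} → run D
t=6: ready={A,B,C,D,E,H} → run H
t=7: ready={A,B,C,D,E,H} → run H
t=8: ready={A,B,C,D,E,H} → run H
t=9: ready={A,B,C,D,E,H} → run H
t=10: ready={A,B,C,D,E,H} → run H
t=11: ready={A,B,C,D,E,H} → run H
t=12: ready={A,B,C,D,E} → run D
t=13: ready={A,B,C,D,E} → run D
t=14: ready={A,B,C,D,E} → run D
t=15: ready={A,B,C,E} → run B
t=16: ready={A,B,C,E} → run B
t=17: ready={A,B,C,E} → run B
t=18: ready={A,B,C,E} → run B
t=19: ready={A,B,C,E} → run B
t=20: ready={A,B,C,E} → run B
t=21: ready={A,B,C,E} → run B
t=22: ready={A,C,E} → run C
t=23: ready={A,C,E} → run C
t=24: ready={A,E} → run E
t=25: ready={A,E} → run E
t=26: ready={A,E} → run E
t=27: ready={A,E} → run E
t=28: ready={A,E} → run E
t=29: ready={A,E} → run E
t=30: ready={A,E} → run E
t=31: ready={A} → run A
t=32: ready={A} → run A
t=33: ready={A} → run A
t=34: (idle)
t=35: (idle)
t=36: (idle)
t=37: (idle)
t=38: (idle)
t=39: (idle)

context switches = 9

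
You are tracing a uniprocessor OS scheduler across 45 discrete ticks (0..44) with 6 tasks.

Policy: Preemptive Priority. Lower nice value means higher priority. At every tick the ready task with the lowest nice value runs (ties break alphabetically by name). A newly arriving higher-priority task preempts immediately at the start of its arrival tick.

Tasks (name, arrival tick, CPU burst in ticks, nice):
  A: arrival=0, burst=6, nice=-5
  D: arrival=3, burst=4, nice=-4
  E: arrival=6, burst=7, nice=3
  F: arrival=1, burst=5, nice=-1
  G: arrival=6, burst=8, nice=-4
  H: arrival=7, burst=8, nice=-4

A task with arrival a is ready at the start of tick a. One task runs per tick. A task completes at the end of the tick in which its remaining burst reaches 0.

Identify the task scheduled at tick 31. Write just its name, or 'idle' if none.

running at tick 31 = E

t=0: ready={A} → run A
t=1: ready={A,F} → run A
t=2: ready={A,F} → run A
t=3: ready={A,D,F} → run A
t=4: ready={A,D,F} → run A
t=5: ready={A,D,F} → run A
t=6: ready={D,E,F,G} → run D
t=7: ready={D,E,F,G,H} → run D
t=8: ready={D,E,F,G,H} → run D
t=9: ready={D,E,F,G,H} → run D
t=10: ready={E,F,G,H} → run G
t=11: ready={E,F,G,H} → run G
t=12: ready={E,F,G,H} → run G
t=13: ready={E,F,G,H} → run G
t=14: ready={E,F,G,H} → run G
t=15: ready={E,F,G,H} → run G
t=16: ready={E,F,G,H} → run G
t=17: ready={E,F,G,H} → run G
t=18: ready={E,F,H} → run H
t=19: ready={E,F,H} → run H
t=20: ready={E,F,H} → run H
t=21: ready={E,F,H} → run H
t=22: ready={E,F,H} → run H
t=23: ready={E,F,H} → run H
t=24: ready={E,F,H} → run H
t=25: ready={E,F,H} → run H
t=26: ready={E,F} → run F
t=27: ready={E,F} → run F
t=28: ready={E,F} → run F
t=29: ready={E,F} → run F
t=30: ready={E,F} → run F
t=31: ready={E} → run E
t=32: ready={E} → run E
t=33: ready={E} → run E
t=34: ready={E} → run E
t=35: ready={E} → run E
t=36: ready={E} → run E
t=37: ready={E} → run E
t=38: (idle)
t=39: (idle)
t=40: (idle)
t=41: (idle)
t=42: (idle)
t=43: (idle)
t=44: (idle)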